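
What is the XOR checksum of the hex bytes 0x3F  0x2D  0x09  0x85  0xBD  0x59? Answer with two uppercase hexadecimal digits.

XOR the bytes together:
  start with 0x3F
  0x3F ⊕ 0x2D = 0x12
  0x12 ⊕ 0x09 = 0x1B
  0x1B ⊕ 0x85 = 0x9E
  0x9E ⊕ 0xBD = 0x23
  0x23 ⊕ 0x59 = 0x7A

7A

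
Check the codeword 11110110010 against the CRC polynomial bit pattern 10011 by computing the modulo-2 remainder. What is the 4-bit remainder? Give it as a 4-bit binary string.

Modulo-2 division of 11110110010 by 10011:
  pos 0: 11110 XOR 10011 = 01101
  pos 1: 11011 XOR 10011 = 01000
  pos 2: 10001 XOR 10011 = 00010
  pos 5: 10001 XOR 10011 = 00010
Remainder = 0100 (nonzero — an error is detected).

0100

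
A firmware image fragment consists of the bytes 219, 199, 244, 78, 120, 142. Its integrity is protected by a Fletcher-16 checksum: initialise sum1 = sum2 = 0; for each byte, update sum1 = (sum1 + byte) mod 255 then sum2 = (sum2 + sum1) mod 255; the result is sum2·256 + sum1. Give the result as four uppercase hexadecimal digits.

4CED

Running sums (mod 255):
  after byte 0 (219): sum1=219, sum2=219
  after byte 1 (199): sum1=163, sum2=127
  after byte 2 (244): sum1=152, sum2=24
  after byte 3 (78): sum1=230, sum2=254
  after byte 4 (120): sum1=95, sum2=94
  after byte 5 (142): sum1=237, sum2=76
Checksum = sum2·256 + sum1 = 76·256 + 237 = 19693 = 0x4CED.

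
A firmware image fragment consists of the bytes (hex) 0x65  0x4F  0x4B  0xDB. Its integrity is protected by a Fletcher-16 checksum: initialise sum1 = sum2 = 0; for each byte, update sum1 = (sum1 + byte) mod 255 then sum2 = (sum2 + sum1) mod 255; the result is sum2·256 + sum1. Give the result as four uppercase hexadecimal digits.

Running sums (mod 255):
  after byte 0 (0x65): sum1=101, sum2=101
  after byte 1 (0x4F): sum1=180, sum2=26
  after byte 2 (0x4B): sum1=0, sum2=26
  after byte 3 (0xDB): sum1=219, sum2=245
Checksum = sum2·256 + sum1 = 245·256 + 219 = 62939 = 0xF5DB.

F5DB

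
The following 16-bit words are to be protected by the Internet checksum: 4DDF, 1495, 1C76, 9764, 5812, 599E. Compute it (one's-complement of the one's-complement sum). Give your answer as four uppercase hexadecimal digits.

3800

One's-complement addition (fold any carry out of bit 15 back into bit 0):
  0x4DDF + 0x1495 = 0x06274
  0x6274 + 0x1C76 = 0x07EEA
  0x7EEA + 0x9764 = 0x1164E → wrap carry → 0x164F
  0x164F + 0x5812 = 0x06E61
  0x6E61 + 0x599E = 0x0C7FF
One's-complement sum = 0xC7FF.
Checksum = ~0xC7FF & 0xFFFF = 0x3800.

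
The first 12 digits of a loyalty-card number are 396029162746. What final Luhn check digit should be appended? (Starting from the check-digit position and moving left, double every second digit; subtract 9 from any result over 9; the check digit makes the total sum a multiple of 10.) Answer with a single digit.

3

Partial digits right→left: 6 4 7 2 6 1 9 2 0 6 9 3
Double every second digit counting from the check-digit position (so the 1st, 3rd, 5th, ... of the partial from the right).
  doubled (with −9 where >9): 3 5 3 9 0 9 → sum 29
  kept as-is: 4 2 1 2 6 3 → sum 18
Total = 29 + 18 = 47.
Check digit = (10 − (47 mod 10)) mod 10 = 3.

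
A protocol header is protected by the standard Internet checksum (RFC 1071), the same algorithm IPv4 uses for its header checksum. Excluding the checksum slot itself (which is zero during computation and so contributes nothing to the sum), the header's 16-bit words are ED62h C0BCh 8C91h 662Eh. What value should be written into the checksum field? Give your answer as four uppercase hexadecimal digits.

5F20

One's-complement addition (fold any carry out of bit 15 back into bit 0):
  0xED62 + 0xC0BC = 0x1AE1E → wrap carry → 0xAE1F
  0xAE1F + 0x8C91 = 0x13AB0 → wrap carry → 0x3AB1
  0x3AB1 + 0x662E = 0x0A0DF
One's-complement sum = 0xA0DF.
Checksum = ~0xA0DF & 0xFFFF = 0x5F20.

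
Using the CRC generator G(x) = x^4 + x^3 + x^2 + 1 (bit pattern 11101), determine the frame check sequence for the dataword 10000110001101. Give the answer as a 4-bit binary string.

Append 4 zeros: 100001100011010000. Divide by 11101 (XOR where the leading bit is 1):
  pos 0: 10000 XOR 11101 = 01101
  pos 1: 11011 XOR 11101 = 00110
  pos 3: 11010 XOR 11101 = 00111
  pos 5: 11100 XOR 11101 = 00001
  pos 9: 11101 XOR 11101 = 00000
Remainder (last 4 bits) = 0000. This is the CRC / FCS.

0000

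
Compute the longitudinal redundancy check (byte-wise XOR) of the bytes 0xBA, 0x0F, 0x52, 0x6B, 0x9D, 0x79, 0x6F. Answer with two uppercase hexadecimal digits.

XOR the bytes together:
  start with 0xBA
  0xBA ⊕ 0x0F = 0xB5
  0xB5 ⊕ 0x52 = 0xE7
  0xE7 ⊕ 0x6B = 0x8C
  0x8C ⊕ 0x9D = 0x11
  0x11 ⊕ 0x79 = 0x68
  0x68 ⊕ 0x6F = 0x07

07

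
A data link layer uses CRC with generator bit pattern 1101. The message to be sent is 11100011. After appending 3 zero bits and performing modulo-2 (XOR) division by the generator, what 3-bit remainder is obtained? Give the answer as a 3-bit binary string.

Append 3 zeros: 11100011000. Divide by 1101 (XOR where the leading bit is 1):
  pos 0: 1110 XOR 1101 = 0011
  pos 2: 1100 XOR 1101 = 0001
  pos 5: 1110 XOR 1101 = 0011
  pos 7: 1100 XOR 1101 = 0001
Remainder (last 3 bits) = 001. This is the CRC / FCS.

001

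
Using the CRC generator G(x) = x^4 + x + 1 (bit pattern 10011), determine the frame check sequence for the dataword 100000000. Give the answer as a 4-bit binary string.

Append 4 zeros: 1000000000000. Divide by 10011 (XOR where the leading bit is 1):
  pos 0: 10000 XOR 10011 = 00011
  pos 3: 11000 XOR 10011 = 01011
  pos 4: 10110 XOR 10011 = 00101
  pos 6: 10100 XOR 10011 = 00111
  pos 8: 11100 XOR 10011 = 01111
Remainder (last 4 bits) = 1111. This is the CRC / FCS.

1111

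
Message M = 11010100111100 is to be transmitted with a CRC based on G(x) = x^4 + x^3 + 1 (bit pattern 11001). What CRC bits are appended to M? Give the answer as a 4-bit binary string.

1010

Append 4 zeros: 110101001111000000. Divide by 11001 (XOR where the leading bit is 1):
  pos 0: 11010 XOR 11001 = 00011
  pos 3: 11100 XOR 11001 = 00101
  pos 5: 10111 XOR 11001 = 01110
  pos 6: 11101 XOR 11001 = 00100
  pos 8: 10010 XOR 11001 = 01011
  pos 9: 10110 XOR 11001 = 01111
  pos 10: 11110 XOR 11001 = 00111
  pos 12: 11100 XOR 11001 = 00101
Remainder (last 4 bits) = 1010. This is the CRC / FCS.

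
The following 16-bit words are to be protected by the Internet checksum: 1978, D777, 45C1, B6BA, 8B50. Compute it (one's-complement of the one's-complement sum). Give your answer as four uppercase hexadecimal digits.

One's-complement addition (fold any carry out of bit 15 back into bit 0):
  0x1978 + 0xD777 = 0x0F0EF
  0xF0EF + 0x45C1 = 0x136B0 → wrap carry → 0x36B1
  0x36B1 + 0xB6BA = 0x0ED6B
  0xED6B + 0x8B50 = 0x178BB → wrap carry → 0x78BC
One's-complement sum = 0x78BC.
Checksum = ~0x78BC & 0xFFFF = 0x8743.

8743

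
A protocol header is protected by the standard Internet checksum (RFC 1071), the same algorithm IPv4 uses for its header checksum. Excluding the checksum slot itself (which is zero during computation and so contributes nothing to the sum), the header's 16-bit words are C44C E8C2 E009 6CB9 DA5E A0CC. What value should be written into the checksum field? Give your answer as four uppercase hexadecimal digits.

8B01

One's-complement addition (fold any carry out of bit 15 back into bit 0):
  0xC44C + 0xE8C2 = 0x1AD0E → wrap carry → 0xAD0F
  0xAD0F + 0xE009 = 0x18D18 → wrap carry → 0x8D19
  0x8D19 + 0x6CB9 = 0x0F9D2
  0xF9D2 + 0xDA5E = 0x1D430 → wrap carry → 0xD431
  0xD431 + 0xA0CC = 0x174FD → wrap carry → 0x74FE
One's-complement sum = 0x74FE.
Checksum = ~0x74FE & 0xFFFF = 0x8B01.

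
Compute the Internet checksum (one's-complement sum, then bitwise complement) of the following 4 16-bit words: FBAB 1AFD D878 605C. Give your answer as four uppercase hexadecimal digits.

One's-complement addition (fold any carry out of bit 15 back into bit 0):
  0xFBAB + 0x1AFD = 0x116A8 → wrap carry → 0x16A9
  0x16A9 + 0xD878 = 0x0EF21
  0xEF21 + 0x605C = 0x14F7D → wrap carry → 0x4F7E
One's-complement sum = 0x4F7E.
Checksum = ~0x4F7E & 0xFFFF = 0xB081.

B081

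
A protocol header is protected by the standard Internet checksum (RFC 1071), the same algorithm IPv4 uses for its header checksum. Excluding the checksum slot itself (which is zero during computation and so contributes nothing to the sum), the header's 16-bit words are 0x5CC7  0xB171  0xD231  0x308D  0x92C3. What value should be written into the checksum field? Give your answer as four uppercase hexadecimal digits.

5C44

One's-complement addition (fold any carry out of bit 15 back into bit 0):
  0x5CC7 + 0xB171 = 0x10E38 → wrap carry → 0x0E39
  0x0E39 + 0xD231 = 0x0E06A
  0xE06A + 0x308D = 0x110F7 → wrap carry → 0x10F8
  0x10F8 + 0x92C3 = 0x0A3BB
One's-complement sum = 0xA3BB.
Checksum = ~0xA3BB & 0xFFFF = 0x5C44.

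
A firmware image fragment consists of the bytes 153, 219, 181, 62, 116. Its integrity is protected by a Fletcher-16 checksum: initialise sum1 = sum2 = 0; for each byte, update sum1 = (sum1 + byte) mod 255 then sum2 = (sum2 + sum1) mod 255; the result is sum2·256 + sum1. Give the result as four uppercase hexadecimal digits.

Running sums (mod 255):
  after byte 0 (153): sum1=153, sum2=153
  after byte 1 (219): sum1=117, sum2=15
  after byte 2 (181): sum1=43, sum2=58
  after byte 3 (62): sum1=105, sum2=163
  after byte 4 (116): sum1=221, sum2=129
Checksum = sum2·256 + sum1 = 129·256 + 221 = 33245 = 0x81DD.

81DD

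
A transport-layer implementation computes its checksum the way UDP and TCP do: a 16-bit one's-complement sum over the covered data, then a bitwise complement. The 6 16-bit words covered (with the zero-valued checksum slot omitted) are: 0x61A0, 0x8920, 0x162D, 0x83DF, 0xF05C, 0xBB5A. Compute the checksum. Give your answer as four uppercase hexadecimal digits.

One's-complement addition (fold any carry out of bit 15 back into bit 0):
  0x61A0 + 0x8920 = 0x0EAC0
  0xEAC0 + 0x162D = 0x100ED → wrap carry → 0x00EE
  0x00EE + 0x83DF = 0x084CD
  0x84CD + 0xF05C = 0x17529 → wrap carry → 0x752A
  0x752A + 0xBB5A = 0x13084 → wrap carry → 0x3085
One's-complement sum = 0x3085.
Checksum = ~0x3085 & 0xFFFF = 0xCF7A.

CF7A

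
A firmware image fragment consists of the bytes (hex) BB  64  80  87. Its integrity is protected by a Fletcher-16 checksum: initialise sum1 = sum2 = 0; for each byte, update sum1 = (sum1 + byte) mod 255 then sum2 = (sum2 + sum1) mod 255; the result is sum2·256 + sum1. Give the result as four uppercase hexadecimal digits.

Running sums (mod 255):
  after byte 0 (BB): sum1=187, sum2=187
  after byte 1 (64): sum1=32, sum2=219
  after byte 2 (80): sum1=160, sum2=124
  after byte 3 (87): sum1=40, sum2=164
Checksum = sum2·256 + sum1 = 164·256 + 40 = 42024 = 0xA428.

A428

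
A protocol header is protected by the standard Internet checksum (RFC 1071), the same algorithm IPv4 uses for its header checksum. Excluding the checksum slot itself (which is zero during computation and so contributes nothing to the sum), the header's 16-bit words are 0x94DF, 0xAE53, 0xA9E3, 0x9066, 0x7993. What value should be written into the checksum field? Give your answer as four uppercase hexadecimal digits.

08EF

One's-complement addition (fold any carry out of bit 15 back into bit 0):
  0x94DF + 0xAE53 = 0x14332 → wrap carry → 0x4333
  0x4333 + 0xA9E3 = 0x0ED16
  0xED16 + 0x9066 = 0x17D7C → wrap carry → 0x7D7D
  0x7D7D + 0x7993 = 0x0F710
One's-complement sum = 0xF710.
Checksum = ~0xF710 & 0xFFFF = 0x08EF.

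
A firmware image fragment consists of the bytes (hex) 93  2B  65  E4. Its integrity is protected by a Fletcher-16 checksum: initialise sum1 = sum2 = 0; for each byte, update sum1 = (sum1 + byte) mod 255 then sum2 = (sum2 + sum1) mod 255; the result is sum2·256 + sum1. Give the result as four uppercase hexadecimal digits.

7F09

Running sums (mod 255):
  after byte 0 (93): sum1=147, sum2=147
  after byte 1 (2B): sum1=190, sum2=82
  after byte 2 (65): sum1=36, sum2=118
  after byte 3 (E4): sum1=9, sum2=127
Checksum = sum2·256 + sum1 = 127·256 + 9 = 32521 = 0x7F09.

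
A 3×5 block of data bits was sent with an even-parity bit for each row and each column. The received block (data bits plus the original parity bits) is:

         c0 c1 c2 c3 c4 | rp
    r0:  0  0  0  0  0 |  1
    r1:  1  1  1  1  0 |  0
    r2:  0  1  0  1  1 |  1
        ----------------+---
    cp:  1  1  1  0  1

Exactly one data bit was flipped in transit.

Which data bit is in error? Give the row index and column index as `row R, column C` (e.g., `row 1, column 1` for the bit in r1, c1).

Recompute each row's even parity and compare to rp:
  r0: data parity 0, sent rp 1 → mismatch
  r1: data parity 0, sent rp 0 → ok
  r2: data parity 1, sent rp 1 → ok
Recompute each column's even parity and compare to cp:
  c0: data parity 1, sent cp 1 → ok
  c1: data parity 0, sent cp 1 → mismatch
  c2: data parity 1, sent cp 1 → ok
  c3: data parity 0, sent cp 0 → ok
  c4: data parity 1, sent cp 1 → ok
Exactly one row (r0) and one column (c1) fail → the flipped bit is at their intersection.

row 0, column 1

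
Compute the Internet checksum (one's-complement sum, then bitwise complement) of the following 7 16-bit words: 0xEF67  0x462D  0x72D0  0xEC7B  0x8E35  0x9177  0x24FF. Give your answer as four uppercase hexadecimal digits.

2672

One's-complement addition (fold any carry out of bit 15 back into bit 0):
  0xEF67 + 0x462D = 0x13594 → wrap carry → 0x3595
  0x3595 + 0x72D0 = 0x0A865
  0xA865 + 0xEC7B = 0x194E0 → wrap carry → 0x94E1
  0x94E1 + 0x8E35 = 0x12316 → wrap carry → 0x2317
  0x2317 + 0x9177 = 0x0B48E
  0xB48E + 0x24FF = 0x0D98D
One's-complement sum = 0xD98D.
Checksum = ~0xD98D & 0xFFFF = 0x2672.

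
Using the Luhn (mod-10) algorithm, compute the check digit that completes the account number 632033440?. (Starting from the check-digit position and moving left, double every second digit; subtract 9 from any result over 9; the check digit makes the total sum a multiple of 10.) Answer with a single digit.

Partial digits right→left: 0 4 4 3 3 0 2 3 6
Double every second digit counting from the check-digit position (so the 1st, 3rd, 5th, ... of the partial from the right).
  doubled (with −9 where >9): 0 8 6 4 3 → sum 21
  kept as-is: 4 3 0 3 → sum 10
Total = 21 + 10 = 31.
Check digit = (10 − (31 mod 10)) mod 10 = 9.

9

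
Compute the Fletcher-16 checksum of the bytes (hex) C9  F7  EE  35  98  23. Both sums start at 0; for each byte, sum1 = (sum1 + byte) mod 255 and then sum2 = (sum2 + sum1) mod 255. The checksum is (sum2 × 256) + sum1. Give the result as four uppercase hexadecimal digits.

Running sums (mod 255):
  after byte 0 (C9): sum1=201, sum2=201
  after byte 1 (F7): sum1=193, sum2=139
  after byte 2 (EE): sum1=176, sum2=60
  after byte 3 (35): sum1=229, sum2=34
  after byte 4 (98): sum1=126, sum2=160
  after byte 5 (23): sum1=161, sum2=66
Checksum = sum2·256 + sum1 = 66·256 + 161 = 17057 = 0x42A1.

42A1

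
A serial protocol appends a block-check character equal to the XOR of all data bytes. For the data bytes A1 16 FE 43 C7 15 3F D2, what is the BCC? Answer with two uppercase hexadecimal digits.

XOR the bytes together:
  start with 0xA1
  0xA1 ⊕ 0x16 = 0xB7
  0xB7 ⊕ 0xFE = 0x49
  0x49 ⊕ 0x43 = 0x0A
  0x0A ⊕ 0xC7 = 0xCD
  0xCD ⊕ 0x15 = 0xD8
  0xD8 ⊕ 0x3F = 0xE7
  0xE7 ⊕ 0xD2 = 0x35

35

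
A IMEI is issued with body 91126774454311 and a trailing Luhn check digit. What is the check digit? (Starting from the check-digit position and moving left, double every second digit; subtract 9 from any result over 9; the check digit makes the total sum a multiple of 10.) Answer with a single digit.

Partial digits right→left: 1 1 3 4 5 4 4 7 7 6 2 1 1 9
Double every second digit counting from the check-digit position (so the 1st, 3rd, 5th, ... of the partial from the right).
  doubled (with −9 where >9): 2 6 1 8 5 4 2 → sum 28
  kept as-is: 1 4 4 7 6 1 9 → sum 32
Total = 28 + 32 = 60.
Check digit = (10 − (60 mod 10)) mod 10 = 0.

0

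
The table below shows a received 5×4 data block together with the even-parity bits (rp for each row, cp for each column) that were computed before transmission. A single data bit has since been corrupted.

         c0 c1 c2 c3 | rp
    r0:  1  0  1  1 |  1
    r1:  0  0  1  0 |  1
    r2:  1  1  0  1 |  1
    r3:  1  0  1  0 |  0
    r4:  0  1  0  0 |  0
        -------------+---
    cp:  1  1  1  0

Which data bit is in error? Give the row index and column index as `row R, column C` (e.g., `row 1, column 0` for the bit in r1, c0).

row 4, column 1

Recompute each row's even parity and compare to rp:
  r0: data parity 1, sent rp 1 → ok
  r1: data parity 1, sent rp 1 → ok
  r2: data parity 1, sent rp 1 → ok
  r3: data parity 0, sent rp 0 → ok
  r4: data parity 1, sent rp 0 → mismatch
Recompute each column's even parity and compare to cp:
  c0: data parity 1, sent cp 1 → ok
  c1: data parity 0, sent cp 1 → mismatch
  c2: data parity 1, sent cp 1 → ok
  c3: data parity 0, sent cp 0 → ok
Exactly one row (r4) and one column (c1) fail → the flipped bit is at their intersection.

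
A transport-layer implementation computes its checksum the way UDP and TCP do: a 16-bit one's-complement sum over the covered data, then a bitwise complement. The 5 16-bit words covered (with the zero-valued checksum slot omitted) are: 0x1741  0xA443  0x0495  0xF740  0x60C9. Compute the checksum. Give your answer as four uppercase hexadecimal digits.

One's-complement addition (fold any carry out of bit 15 back into bit 0):
  0x1741 + 0xA443 = 0x0BB84
  0xBB84 + 0x0495 = 0x0C019
  0xC019 + 0xF740 = 0x1B759 → wrap carry → 0xB75A
  0xB75A + 0x60C9 = 0x11823 → wrap carry → 0x1824
One's-complement sum = 0x1824.
Checksum = ~0x1824 & 0xFFFF = 0xE7DB.

E7DB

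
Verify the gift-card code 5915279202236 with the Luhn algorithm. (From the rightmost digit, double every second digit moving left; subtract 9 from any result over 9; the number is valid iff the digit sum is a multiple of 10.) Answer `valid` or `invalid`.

invalid

From the right, keep odd positions and double even positions (subtract 9 from any doubled value over 9):
  doubled (positions 2,4,...): 6 4 4 5 1 9 → sum 29
  kept (positions 1,3,...): 6 2 0 9 2 1 5 → sum 25
Total = 54.
54 mod 10 = 4, so the number is invalid.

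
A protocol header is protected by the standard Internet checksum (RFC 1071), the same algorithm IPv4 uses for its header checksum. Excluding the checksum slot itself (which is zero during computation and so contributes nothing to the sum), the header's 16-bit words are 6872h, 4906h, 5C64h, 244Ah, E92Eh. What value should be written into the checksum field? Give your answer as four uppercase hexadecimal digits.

One's-complement addition (fold any carry out of bit 15 back into bit 0):
  0x6872 + 0x4906 = 0x0B178
  0xB178 + 0x5C64 = 0x10DDC → wrap carry → 0x0DDD
  0x0DDD + 0x244A = 0x03227
  0x3227 + 0xE92E = 0x11B55 → wrap carry → 0x1B56
One's-complement sum = 0x1B56.
Checksum = ~0x1B56 & 0xFFFF = 0xE4A9.

E4A9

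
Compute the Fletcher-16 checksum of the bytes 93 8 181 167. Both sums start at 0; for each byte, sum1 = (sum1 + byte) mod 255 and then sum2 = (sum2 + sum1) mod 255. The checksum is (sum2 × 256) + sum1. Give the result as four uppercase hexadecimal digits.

A0C2

Running sums (mod 255):
  after byte 0 (93): sum1=93, sum2=93
  after byte 1 (8): sum1=101, sum2=194
  after byte 2 (181): sum1=27, sum2=221
  after byte 3 (167): sum1=194, sum2=160
Checksum = sum2·256 + sum1 = 160·256 + 194 = 41154 = 0xA0C2.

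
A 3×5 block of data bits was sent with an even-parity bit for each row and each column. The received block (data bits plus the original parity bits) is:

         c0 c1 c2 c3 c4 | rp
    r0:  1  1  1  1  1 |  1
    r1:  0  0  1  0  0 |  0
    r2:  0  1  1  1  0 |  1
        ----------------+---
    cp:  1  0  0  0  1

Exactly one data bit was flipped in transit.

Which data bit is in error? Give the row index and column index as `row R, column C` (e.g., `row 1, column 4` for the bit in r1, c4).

row 1, column 2

Recompute each row's even parity and compare to rp:
  r0: data parity 1, sent rp 1 → ok
  r1: data parity 1, sent rp 0 → mismatch
  r2: data parity 1, sent rp 1 → ok
Recompute each column's even parity and compare to cp:
  c0: data parity 1, sent cp 1 → ok
  c1: data parity 0, sent cp 0 → ok
  c2: data parity 1, sent cp 0 → mismatch
  c3: data parity 0, sent cp 0 → ok
  c4: data parity 1, sent cp 1 → ok
Exactly one row (r1) and one column (c2) fail → the flipped bit is at their intersection.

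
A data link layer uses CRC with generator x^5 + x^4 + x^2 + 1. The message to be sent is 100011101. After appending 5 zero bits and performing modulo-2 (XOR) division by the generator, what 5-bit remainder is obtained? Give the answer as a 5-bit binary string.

Append 5 zeros: 10001110100000. Divide by 110101 (XOR where the leading bit is 1):
  pos 0: 100011 XOR 110101 = 010110
  pos 1: 101101 XOR 110101 = 011000
  pos 2: 110000 XOR 110101 = 000101
  pos 5: 101100 XOR 110101 = 011001
  pos 6: 110010 XOR 110101 = 000111
Remainder (last 5 bits) = 11100. This is the CRC / FCS.

11100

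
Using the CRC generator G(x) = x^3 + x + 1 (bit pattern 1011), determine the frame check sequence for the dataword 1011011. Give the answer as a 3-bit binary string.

101

Append 3 zeros: 1011011000. Divide by 1011 (XOR where the leading bit is 1):
  pos 0: 1011 XOR 1011 = 0000
  pos 5: 1100 XOR 1011 = 0111
  pos 6: 1110 XOR 1011 = 0101
Remainder (last 3 bits) = 101. This is the CRC / FCS.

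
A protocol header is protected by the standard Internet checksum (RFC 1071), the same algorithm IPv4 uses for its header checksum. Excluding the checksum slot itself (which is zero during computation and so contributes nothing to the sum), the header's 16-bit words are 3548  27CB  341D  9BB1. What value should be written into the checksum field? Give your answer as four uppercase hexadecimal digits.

D31D

One's-complement addition (fold any carry out of bit 15 back into bit 0):
  0x3548 + 0x27CB = 0x05D13
  0x5D13 + 0x341D = 0x09130
  0x9130 + 0x9BB1 = 0x12CE1 → wrap carry → 0x2CE2
One's-complement sum = 0x2CE2.
Checksum = ~0x2CE2 & 0xFFFF = 0xD31D.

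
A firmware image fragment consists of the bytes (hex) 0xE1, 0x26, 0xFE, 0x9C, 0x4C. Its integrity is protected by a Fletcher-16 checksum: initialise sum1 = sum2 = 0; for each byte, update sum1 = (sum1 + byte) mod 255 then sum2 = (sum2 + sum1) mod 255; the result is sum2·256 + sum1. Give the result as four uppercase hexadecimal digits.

84EF

Running sums (mod 255):
  after byte 0 (0xE1): sum1=225, sum2=225
  after byte 1 (0x26): sum1=8, sum2=233
  after byte 2 (0xFE): sum1=7, sum2=240
  after byte 3 (0x9C): sum1=163, sum2=148
  after byte 4 (0x4C): sum1=239, sum2=132
Checksum = sum2·256 + sum1 = 132·256 + 239 = 34031 = 0x84EF.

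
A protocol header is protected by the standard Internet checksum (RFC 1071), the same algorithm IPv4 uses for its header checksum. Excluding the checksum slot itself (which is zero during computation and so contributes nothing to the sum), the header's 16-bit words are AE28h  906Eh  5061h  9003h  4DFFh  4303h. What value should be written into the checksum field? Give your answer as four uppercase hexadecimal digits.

One's-complement addition (fold any carry out of bit 15 back into bit 0):
  0xAE28 + 0x906E = 0x13E96 → wrap carry → 0x3E97
  0x3E97 + 0x5061 = 0x08EF8
  0x8EF8 + 0x9003 = 0x11EFB → wrap carry → 0x1EFC
  0x1EFC + 0x4DFF = 0x06CFB
  0x6CFB + 0x4303 = 0x0AFFE
One's-complement sum = 0xAFFE.
Checksum = ~0xAFFE & 0xFFFF = 0x5001.

5001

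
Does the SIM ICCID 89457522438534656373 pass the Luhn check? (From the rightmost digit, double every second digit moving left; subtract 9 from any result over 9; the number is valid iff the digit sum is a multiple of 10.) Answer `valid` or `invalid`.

valid

From the right, keep odd positions and double even positions (subtract 9 from any doubled value over 9):
  doubled (positions 2,4,...): 5 3 3 6 7 8 4 5 8 7 → sum 56
  kept (positions 1,3,...): 3 3 5 4 5 3 2 5 5 9 → sum 44
Total = 100.
100 mod 10 = 0, so the number is valid.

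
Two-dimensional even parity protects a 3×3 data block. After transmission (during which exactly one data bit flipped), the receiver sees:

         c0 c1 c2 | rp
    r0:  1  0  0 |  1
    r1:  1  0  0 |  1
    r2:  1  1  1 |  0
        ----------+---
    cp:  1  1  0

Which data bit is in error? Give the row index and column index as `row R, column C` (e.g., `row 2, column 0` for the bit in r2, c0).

Recompute each row's even parity and compare to rp:
  r0: data parity 1, sent rp 1 → ok
  r1: data parity 1, sent rp 1 → ok
  r2: data parity 1, sent rp 0 → mismatch
Recompute each column's even parity and compare to cp:
  c0: data parity 1, sent cp 1 → ok
  c1: data parity 1, sent cp 1 → ok
  c2: data parity 1, sent cp 0 → mismatch
Exactly one row (r2) and one column (c2) fail → the flipped bit is at their intersection.

row 2, column 2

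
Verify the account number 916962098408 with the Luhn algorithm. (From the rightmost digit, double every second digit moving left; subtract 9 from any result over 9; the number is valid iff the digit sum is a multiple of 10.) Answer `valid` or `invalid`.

From the right, keep odd positions and double even positions (subtract 9 from any doubled value over 9):
  doubled (positions 2,4,...): 0 7 0 3 3 9 → sum 22
  kept (positions 1,3,...): 8 4 9 2 9 1 → sum 33
Total = 55.
55 mod 10 = 5, so the number is invalid.

invalid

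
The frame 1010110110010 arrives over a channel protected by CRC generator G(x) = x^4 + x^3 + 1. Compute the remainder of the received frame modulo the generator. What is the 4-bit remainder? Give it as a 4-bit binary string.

Modulo-2 division of 1010110110010 by 11001:
  pos 0: 10101 XOR 11001 = 01100
  pos 1: 11001 XOR 11001 = 00000
  pos 7: 11001 XOR 11001 = 00000
Remainder = 0000 (zero — the frame passes the CRC check).

0000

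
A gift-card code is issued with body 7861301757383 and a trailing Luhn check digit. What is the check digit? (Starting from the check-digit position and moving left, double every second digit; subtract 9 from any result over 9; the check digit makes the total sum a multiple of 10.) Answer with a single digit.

Partial digits right→left: 3 8 3 7 5 7 1 0 3 1 6 8 7
Double every second digit counting from the check-digit position (so the 1st, 3rd, 5th, ... of the partial from the right).
  doubled (with −9 where >9): 6 6 1 2 6 3 5 → sum 29
  kept as-is: 8 7 7 0 1 8 → sum 31
Total = 29 + 31 = 60.
Check digit = (10 − (60 mod 10)) mod 10 = 0.

0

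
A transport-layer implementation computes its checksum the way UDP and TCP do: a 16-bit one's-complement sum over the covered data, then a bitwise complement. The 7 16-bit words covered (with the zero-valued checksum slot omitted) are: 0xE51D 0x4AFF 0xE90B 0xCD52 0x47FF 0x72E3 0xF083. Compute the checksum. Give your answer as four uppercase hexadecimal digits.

6E1D

One's-complement addition (fold any carry out of bit 15 back into bit 0):
  0xE51D + 0x4AFF = 0x1301C → wrap carry → 0x301D
  0x301D + 0xE90B = 0x11928 → wrap carry → 0x1929
  0x1929 + 0xCD52 = 0x0E67B
  0xE67B + 0x47FF = 0x12E7A → wrap carry → 0x2E7B
  0x2E7B + 0x72E3 = 0x0A15E
  0xA15E + 0xF083 = 0x191E1 → wrap carry → 0x91E2
One's-complement sum = 0x91E2.
Checksum = ~0x91E2 & 0xFFFF = 0x6E1D.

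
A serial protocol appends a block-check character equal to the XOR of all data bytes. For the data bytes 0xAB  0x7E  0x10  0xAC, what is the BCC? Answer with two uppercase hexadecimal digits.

XOR the bytes together:
  start with 0xAB
  0xAB ⊕ 0x7E = 0xD5
  0xD5 ⊕ 0x10 = 0xC5
  0xC5 ⊕ 0xAC = 0x69

69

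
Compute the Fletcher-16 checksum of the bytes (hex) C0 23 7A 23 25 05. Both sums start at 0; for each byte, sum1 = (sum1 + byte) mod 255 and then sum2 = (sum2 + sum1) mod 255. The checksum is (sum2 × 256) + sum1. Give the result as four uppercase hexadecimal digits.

D6AB

Running sums (mod 255):
  after byte 0 (C0): sum1=192, sum2=192
  after byte 1 (23): sum1=227, sum2=164
  after byte 2 (7A): sum1=94, sum2=3
  after byte 3 (23): sum1=129, sum2=132
  after byte 4 (25): sum1=166, sum2=43
  after byte 5 (05): sum1=171, sum2=214
Checksum = sum2·256 + sum1 = 214·256 + 171 = 54955 = 0xD6AB.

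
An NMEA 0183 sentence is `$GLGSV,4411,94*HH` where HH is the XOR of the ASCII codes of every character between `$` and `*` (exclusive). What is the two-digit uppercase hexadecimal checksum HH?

44

XOR the ASCII codes of the payload characters:
  'G' = 0x47 → acc = 0x47
  'L' = 0x4C → acc = 0x0B
  'G' = 0x47 → acc = 0x4C
  'S' = 0x53 → acc = 0x1F
  'V' = 0x56 → acc = 0x49
  ',' = 0x2C → acc = 0x65
  '4' = 0x34 → acc = 0x51
  '4' = 0x34 → acc = 0x65
  '1' = 0x31 → acc = 0x54
  '1' = 0x31 → acc = 0x65
  ',' = 0x2C → acc = 0x49
  '9' = 0x39 → acc = 0x70
  '4' = 0x34 → acc = 0x44
Checksum = 0x44.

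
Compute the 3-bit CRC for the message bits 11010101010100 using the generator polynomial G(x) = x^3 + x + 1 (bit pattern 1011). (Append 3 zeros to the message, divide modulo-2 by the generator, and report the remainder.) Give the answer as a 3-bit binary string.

Append 3 zeros: 11010101010100000. Divide by 1011 (XOR where the leading bit is 1):
  pos 0: 1101 XOR 1011 = 0110
  pos 1: 1100 XOR 1011 = 0111
  pos 2: 1111 XOR 1011 = 0100
  pos 3: 1000 XOR 1011 = 0011
  pos 5: 1110 XOR 1011 = 0101
  pos 6: 1011 XOR 1011 = 0000
  pos 11: 1000 XOR 1011 = 0011
  pos 13: 1100 XOR 1011 = 0111
Remainder (last 3 bits) = 111. This is the CRC / FCS.

111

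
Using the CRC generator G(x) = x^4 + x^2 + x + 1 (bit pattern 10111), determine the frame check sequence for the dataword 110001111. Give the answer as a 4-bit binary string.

1010

Append 4 zeros: 1100011110000. Divide by 10111 (XOR where the leading bit is 1):
  pos 0: 11000 XOR 10111 = 01111
  pos 1: 11111 XOR 10111 = 01000
  pos 2: 10001 XOR 10111 = 00110
  pos 4: 11011 XOR 10111 = 01100
  pos 5: 11000 XOR 10111 = 01111
  pos 6: 11110 XOR 10111 = 01001
  pos 7: 10010 XOR 10111 = 00101
Remainder (last 4 bits) = 1010. This is the CRC / FCS.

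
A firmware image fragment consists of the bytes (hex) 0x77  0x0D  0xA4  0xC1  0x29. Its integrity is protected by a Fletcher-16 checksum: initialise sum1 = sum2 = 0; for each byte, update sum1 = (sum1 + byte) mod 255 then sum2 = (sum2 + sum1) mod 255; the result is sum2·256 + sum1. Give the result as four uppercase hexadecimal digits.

Running sums (mod 255):
  after byte 0 (0x77): sum1=119, sum2=119
  after byte 1 (0x0D): sum1=132, sum2=251
  after byte 2 (0xA4): sum1=41, sum2=37
  after byte 3 (0xC1): sum1=234, sum2=16
  after byte 4 (0x29): sum1=20, sum2=36
Checksum = sum2·256 + sum1 = 36·256 + 20 = 9236 = 0x2414.

2414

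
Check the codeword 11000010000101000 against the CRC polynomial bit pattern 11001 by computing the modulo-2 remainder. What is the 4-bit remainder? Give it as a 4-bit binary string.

1010

Modulo-2 division of 11000010000101000 by 11001:
  pos 0: 11000 XOR 11001 = 00001
  pos 4: 10100 XOR 11001 = 01101
  pos 5: 11010 XOR 11001 = 00011
  pos 8: 11010 XOR 11001 = 00011
  pos 11: 11100 XOR 11001 = 00101
Remainder = 1010 (nonzero — an error is detected).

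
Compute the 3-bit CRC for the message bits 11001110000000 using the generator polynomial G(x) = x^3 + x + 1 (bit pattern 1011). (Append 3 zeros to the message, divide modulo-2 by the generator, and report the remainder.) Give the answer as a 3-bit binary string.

100

Append 3 zeros: 11001110000000000. Divide by 1011 (XOR where the leading bit is 1):
  pos 0: 1100 XOR 1011 = 0111
  pos 1: 1111 XOR 1011 = 0100
  pos 2: 1001 XOR 1011 = 0010
  pos 4: 1010 XOR 1011 = 0001
  pos 7: 1000 XOR 1011 = 0011
  pos 9: 1100 XOR 1011 = 0111
  pos 10: 1110 XOR 1011 = 0101
  pos 11: 1010 XOR 1011 = 0001
Remainder (last 3 bits) = 100. This is the CRC / FCS.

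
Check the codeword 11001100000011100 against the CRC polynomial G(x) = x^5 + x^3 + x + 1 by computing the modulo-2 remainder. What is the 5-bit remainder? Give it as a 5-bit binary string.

01000

Modulo-2 division of 11001100000011100 by 101011:
  pos 0: 110011 XOR 101011 = 011000
  pos 1: 110000 XOR 101011 = 011011
  pos 2: 110110 XOR 101011 = 011101
  pos 3: 111010 XOR 101011 = 010001
  pos 4: 100010 XOR 101011 = 001001
  pos 6: 100100 XOR 101011 = 001111
  pos 8: 111111 XOR 101011 = 010100
  pos 9: 101001 XOR 101011 = 000010
Remainder = 01000 (nonzero — an error is detected).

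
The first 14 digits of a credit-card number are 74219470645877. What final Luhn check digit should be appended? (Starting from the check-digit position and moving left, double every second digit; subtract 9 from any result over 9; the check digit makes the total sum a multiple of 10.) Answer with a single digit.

Partial digits right→left: 7 7 8 5 4 6 0 7 4 9 1 2 4 7
Double every second digit counting from the check-digit position (so the 1st, 3rd, 5th, ... of the partial from the right).
  doubled (with −9 where >9): 5 7 8 0 8 2 8 → sum 38
  kept as-is: 7 5 6 7 9 2 7 → sum 43
Total = 38 + 43 = 81.
Check digit = (10 − (81 mod 10)) mod 10 = 9.

9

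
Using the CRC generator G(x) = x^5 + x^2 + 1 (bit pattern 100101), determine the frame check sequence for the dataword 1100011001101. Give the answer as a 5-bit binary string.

11101

Append 5 zeros: 110001100110100000. Divide by 100101 (XOR where the leading bit is 1):
  pos 0: 110001 XOR 100101 = 010100
  pos 1: 101001 XOR 100101 = 001100
  pos 3: 110000 XOR 100101 = 010101
  pos 4: 101011 XOR 100101 = 001110
  pos 6: 111010 XOR 100101 = 011111
  pos 7: 111111 XOR 100101 = 011010
  pos 8: 110100 XOR 100101 = 010001
  pos 9: 100010 XOR 100101 = 000111
  pos 12: 111000 XOR 100101 = 011101
Remainder (last 5 bits) = 11101. This is the CRC / FCS.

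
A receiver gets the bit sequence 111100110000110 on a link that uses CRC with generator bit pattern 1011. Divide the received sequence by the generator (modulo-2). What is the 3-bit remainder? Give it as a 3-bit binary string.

Modulo-2 division of 111100110000110 by 1011:
  pos 0: 1111 XOR 1011 = 0100
  pos 1: 1000 XOR 1011 = 0011
  pos 3: 1101 XOR 1011 = 0110
  pos 4: 1101 XOR 1011 = 0110
  pos 5: 1100 XOR 1011 = 0111
  pos 6: 1110 XOR 1011 = 0101
  pos 7: 1010 XOR 1011 = 0001
  pos 10: 1011 XOR 1011 = 0000
Remainder = 000 (zero — the frame passes the CRC check).

000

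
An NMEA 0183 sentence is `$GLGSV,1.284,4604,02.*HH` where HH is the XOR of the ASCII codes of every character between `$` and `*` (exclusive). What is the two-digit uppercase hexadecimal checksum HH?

XOR the ASCII codes of the payload characters:
  'G' = 0x47 → acc = 0x47
  'L' = 0x4C → acc = 0x0B
  'G' = 0x47 → acc = 0x4C
  'S' = 0x53 → acc = 0x1F
  'V' = 0x56 → acc = 0x49
  ',' = 0x2C → acc = 0x65
  '1' = 0x31 → acc = 0x54
  '.' = 0x2E → acc = 0x7A
  '2' = 0x32 → acc = 0x48
  '8' = 0x38 → acc = 0x70
  '4' = 0x34 → acc = 0x44
  ',' = 0x2C → acc = 0x68
  '4' = 0x34 → acc = 0x5C
  '6' = 0x36 → acc = 0x6A
  '0' = 0x30 → acc = 0x5A
  '4' = 0x34 → acc = 0x6E
  ',' = 0x2C → acc = 0x42
  '0' = 0x30 → acc = 0x72
  '2' = 0x32 → acc = 0x40
  '.' = 0x2E → acc = 0x6E
Checksum = 0x6E.

6E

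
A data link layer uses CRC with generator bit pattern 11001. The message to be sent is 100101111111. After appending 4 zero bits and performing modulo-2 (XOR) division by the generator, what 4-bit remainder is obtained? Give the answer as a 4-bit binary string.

1001

Append 4 zeros: 1001011111110000. Divide by 11001 (XOR where the leading bit is 1):
  pos 0: 10010 XOR 11001 = 01011
  pos 1: 10111 XOR 11001 = 01110
  pos 2: 11101 XOR 11001 = 00100
  pos 4: 10011 XOR 11001 = 01010
  pos 5: 10101 XOR 11001 = 01100
  pos 6: 11001 XOR 11001 = 00000
  pos 11: 10000 XOR 11001 = 01001
Remainder (last 4 bits) = 1001. This is the CRC / FCS.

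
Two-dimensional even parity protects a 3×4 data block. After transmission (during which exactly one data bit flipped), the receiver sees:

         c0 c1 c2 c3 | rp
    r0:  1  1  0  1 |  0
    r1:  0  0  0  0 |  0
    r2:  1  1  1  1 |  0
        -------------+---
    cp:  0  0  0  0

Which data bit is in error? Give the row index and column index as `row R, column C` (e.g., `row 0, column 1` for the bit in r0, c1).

row 0, column 2

Recompute each row's even parity and compare to rp:
  r0: data parity 1, sent rp 0 → mismatch
  r1: data parity 0, sent rp 0 → ok
  r2: data parity 0, sent rp 0 → ok
Recompute each column's even parity and compare to cp:
  c0: data parity 0, sent cp 0 → ok
  c1: data parity 0, sent cp 0 → ok
  c2: data parity 1, sent cp 0 → mismatch
  c3: data parity 0, sent cp 0 → ok
Exactly one row (r0) and one column (c2) fail → the flipped bit is at their intersection.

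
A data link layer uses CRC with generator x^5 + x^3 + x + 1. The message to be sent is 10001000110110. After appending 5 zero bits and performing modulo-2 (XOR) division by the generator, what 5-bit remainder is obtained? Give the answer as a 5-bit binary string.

00011

Append 5 zeros: 1000100011011000000. Divide by 101011 (XOR where the leading bit is 1):
  pos 0: 100010 XOR 101011 = 001001
  pos 2: 100100 XOR 101011 = 001111
  pos 4: 111111 XOR 101011 = 010100
  pos 5: 101000 XOR 101011 = 000011
  pos 9: 111100 XOR 101011 = 010111
  pos 10: 101110 XOR 101011 = 000101
  pos 13: 101000 XOR 101011 = 000011
Remainder (last 5 bits) = 00011. This is the CRC / FCS.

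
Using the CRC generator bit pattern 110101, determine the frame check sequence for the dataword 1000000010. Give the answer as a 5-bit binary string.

00101

Append 5 zeros: 100000001000000. Divide by 110101 (XOR where the leading bit is 1):
  pos 0: 100000 XOR 110101 = 010101
  pos 1: 101010 XOR 110101 = 011111
  pos 2: 111110 XOR 110101 = 001011
  pos 4: 101110 XOR 110101 = 011011
  pos 5: 110110 XOR 110101 = 000011
  pos 9: 110000 XOR 110101 = 000101
Remainder (last 5 bits) = 00101. This is the CRC / FCS.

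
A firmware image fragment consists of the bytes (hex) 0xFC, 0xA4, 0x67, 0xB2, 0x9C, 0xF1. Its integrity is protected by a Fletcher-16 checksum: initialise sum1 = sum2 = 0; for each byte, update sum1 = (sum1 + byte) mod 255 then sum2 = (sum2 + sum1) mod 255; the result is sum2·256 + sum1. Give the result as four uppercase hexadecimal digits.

064A

Running sums (mod 255):
  after byte 0 (0xFC): sum1=252, sum2=252
  after byte 1 (0xA4): sum1=161, sum2=158
  after byte 2 (0x67): sum1=9, sum2=167
  after byte 3 (0xB2): sum1=187, sum2=99
  after byte 4 (0x9C): sum1=88, sum2=187
  after byte 5 (0xF1): sum1=74, sum2=6
Checksum = sum2·256 + sum1 = 6·256 + 74 = 1610 = 0x064A.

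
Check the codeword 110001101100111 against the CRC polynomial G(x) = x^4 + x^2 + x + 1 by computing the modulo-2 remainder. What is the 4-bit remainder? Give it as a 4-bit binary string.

1110

Modulo-2 division of 110001101100111 by 10111:
  pos 0: 11000 XOR 10111 = 01111
  pos 1: 11111 XOR 10111 = 01000
  pos 2: 10001 XOR 10111 = 00110
  pos 4: 11001 XOR 10111 = 01110
  pos 5: 11101 XOR 10111 = 01010
  pos 6: 10100 XOR 10111 = 00011
  pos 9: 11011 XOR 10111 = 01100
  pos 10: 11001 XOR 10111 = 01110
Remainder = 1110 (nonzero — an error is detected).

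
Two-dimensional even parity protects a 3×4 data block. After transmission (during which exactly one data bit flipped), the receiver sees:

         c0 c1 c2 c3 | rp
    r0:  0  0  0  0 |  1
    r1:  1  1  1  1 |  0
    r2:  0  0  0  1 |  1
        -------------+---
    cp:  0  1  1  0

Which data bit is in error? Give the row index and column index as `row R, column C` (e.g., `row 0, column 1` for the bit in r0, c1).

Recompute each row's even parity and compare to rp:
  r0: data parity 0, sent rp 1 → mismatch
  r1: data parity 0, sent rp 0 → ok
  r2: data parity 1, sent rp 1 → ok
Recompute each column's even parity and compare to cp:
  c0: data parity 1, sent cp 0 → mismatch
  c1: data parity 1, sent cp 1 → ok
  c2: data parity 1, sent cp 1 → ok
  c3: data parity 0, sent cp 0 → ok
Exactly one row (r0) and one column (c0) fail → the flipped bit is at their intersection.

row 0, column 0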